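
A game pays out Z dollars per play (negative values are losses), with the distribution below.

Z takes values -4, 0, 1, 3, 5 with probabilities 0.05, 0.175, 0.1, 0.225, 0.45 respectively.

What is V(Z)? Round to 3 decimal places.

6.194

E[Z] = (-4)(0.05) + (0)(0.175) + (1)(0.1) + (3)(0.225) + (5)(0.45) = 2.825
E[Z²] = (-4)²(0.05) + (0)²(0.175) + (1)²(0.1) + (3)²(0.225) + (5)²(0.45) = 14.175
V(Z) = E[Z²] − (E[Z])² = 14.175 − (2.825)² = 6.194375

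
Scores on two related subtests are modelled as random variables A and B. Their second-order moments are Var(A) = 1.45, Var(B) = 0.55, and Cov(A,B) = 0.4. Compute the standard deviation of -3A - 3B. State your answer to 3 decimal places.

Var(-3A - 3B) = (-3)²·Var(A) + (-3)²·Var(B) + 2·(-3)·(-3)·Cov(A,B)
= 9·1.45 + 9·0.55 + 18·0.4 = 25.2
SD(-3A - 3B) = √25.2 ≈ 5.020

5.020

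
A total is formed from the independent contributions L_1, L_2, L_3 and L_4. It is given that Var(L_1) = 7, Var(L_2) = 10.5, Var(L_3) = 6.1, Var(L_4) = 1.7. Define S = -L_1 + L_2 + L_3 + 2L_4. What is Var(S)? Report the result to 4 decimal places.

By independence, Var(S) = (-1)²Var(L_1) + (1)²Var(L_2) + (1)²Var(L_3) + (2)²Var(L_4)
= (-1)²·7 + (1)²·10.5 + (1)²·6.1 + (2)²·1.7 = 30.4

30.4000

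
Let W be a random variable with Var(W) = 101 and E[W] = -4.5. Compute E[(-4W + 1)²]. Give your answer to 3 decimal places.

E[-4W + 1] = -4·-4.5 + 1 = 19
Var(-4W + 1) = (-4)²·101 = 1616
E[(-4W + 1)²] = Var((-4W + 1)) + (E[(-4W + 1)])² = 1616 + (19)² = 1977

1977.000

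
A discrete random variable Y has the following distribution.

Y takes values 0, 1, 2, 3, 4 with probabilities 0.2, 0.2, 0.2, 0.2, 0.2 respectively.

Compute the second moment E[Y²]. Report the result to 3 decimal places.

E[Y²] = (0)²(0.2) + (1)²(0.2) + (2)²(0.2) + (3)²(0.2) + (4)²(0.2) = 6

6.000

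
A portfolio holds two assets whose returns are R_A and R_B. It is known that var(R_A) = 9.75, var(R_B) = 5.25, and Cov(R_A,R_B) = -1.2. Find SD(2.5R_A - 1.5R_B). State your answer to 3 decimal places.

9.042

var(2.5R_A - 1.5R_B) = (2.5)²·var(R_A) + (-1.5)²·var(R_B) + 2·(2.5)·(-1.5)·Cov(R_A,R_B)
= 6.25·9.75 + 2.25·5.25 + -7.5·-1.2 = 81.75
SD(2.5R_A - 1.5R_B) = √81.75 ≈ 9.042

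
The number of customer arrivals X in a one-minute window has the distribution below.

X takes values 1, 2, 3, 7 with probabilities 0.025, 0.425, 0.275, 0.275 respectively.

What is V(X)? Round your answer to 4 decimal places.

E[X] = (1)(0.025) + (2)(0.425) + (3)(0.275) + (7)(0.275) = 3.625
E[X²] = (1)²(0.025) + (2)²(0.425) + (3)²(0.275) + (7)²(0.275) = 17.675
V(X) = E[X²] − (E[X])² = 17.675 − (3.625)² = 4.534375

4.5344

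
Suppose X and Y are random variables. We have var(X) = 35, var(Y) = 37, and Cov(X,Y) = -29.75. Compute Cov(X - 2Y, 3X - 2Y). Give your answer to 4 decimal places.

491.0000

Cov(X - 2Y, 3X - 2Y) = (1)(3)var(X) + (-2)(-2)var(Y) + [(1)(-2) + (-2)(3)]Cov(X,Y)
= 3·35 + 4·37 + -8·-29.75 = 491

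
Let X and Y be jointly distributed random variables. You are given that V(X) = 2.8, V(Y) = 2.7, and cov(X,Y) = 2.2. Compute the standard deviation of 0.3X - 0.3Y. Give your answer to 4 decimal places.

0.3146

V(0.3X - 0.3Y) = (0.3)²·V(X) + (-0.3)²·V(Y) + 2·(0.3)·(-0.3)·cov(X,Y)
= 0.09·2.8 + 0.09·2.7 + -0.18·2.2 = 0.099
SD(0.3X - 0.3Y) = √0.099 ≈ 0.3146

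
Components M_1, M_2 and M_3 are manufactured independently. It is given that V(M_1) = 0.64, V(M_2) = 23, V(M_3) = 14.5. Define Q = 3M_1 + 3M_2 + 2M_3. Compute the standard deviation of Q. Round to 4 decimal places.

By independence, V(Q) = (3)²V(M_1) + (3)²V(M_2) + (2)²V(M_3)
= (3)²·0.64 + (3)²·23 + (2)²·14.5 = 270.76
sd(Q) = √270.76 ≈ 16.4548

16.4548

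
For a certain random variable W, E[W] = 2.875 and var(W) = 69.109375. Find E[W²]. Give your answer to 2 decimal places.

E[W²] = var(W) + (E[W])² = 69.109375 + (2.875)² = 77.375

77.38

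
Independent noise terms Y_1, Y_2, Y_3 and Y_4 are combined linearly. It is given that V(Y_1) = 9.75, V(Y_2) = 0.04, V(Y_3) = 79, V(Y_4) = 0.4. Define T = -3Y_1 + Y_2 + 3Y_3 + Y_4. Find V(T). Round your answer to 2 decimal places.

By independence, V(T) = (-3)²V(Y_1) + (1)²V(Y_2) + (3)²V(Y_3) + (1)²V(Y_4)
= (-3)²·9.75 + (1)²·0.04 + (3)²·79 + (1)²·0.4 = 799.19

799.19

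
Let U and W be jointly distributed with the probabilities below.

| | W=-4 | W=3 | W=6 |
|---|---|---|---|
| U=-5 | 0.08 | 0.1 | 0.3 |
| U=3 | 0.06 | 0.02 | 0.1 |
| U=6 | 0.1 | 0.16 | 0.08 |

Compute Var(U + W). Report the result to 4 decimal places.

E[U] = 0.18,  E[W] = 2.76,  E[UW] = -4.28
Var(U) = 25.86 − (0.18)² = 25.8276;  Var(W) = 23.64 − (2.76)² = 16.0224
cov(U,W) = -4.28 − (0.18)(2.76) = -4.7768
Var(U + W) = (1)²·25.8276 + (1)²·16.0224 + 2·(1)·(1)·-4.7768 = 32.2964

32.2964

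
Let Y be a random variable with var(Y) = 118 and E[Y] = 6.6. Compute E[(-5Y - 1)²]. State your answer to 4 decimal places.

4106.0000

E[-5Y - 1] = -5·6.6 − 1 = -34
var(-5Y - 1) = (-5)²·118 = 2950
E[(-5Y - 1)²] = var((-5Y - 1)) + (E[(-5Y - 1)])² = 2950 + (-34)² = 4106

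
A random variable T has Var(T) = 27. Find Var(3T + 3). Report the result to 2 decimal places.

Var(3T + 3) = (3)²·Var(T) = 9·27 = 243

243.00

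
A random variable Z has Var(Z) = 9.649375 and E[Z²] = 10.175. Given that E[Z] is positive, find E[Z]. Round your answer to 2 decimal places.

0.73

(E[Z])² = E[Z²] − Var(Z) = 10.175 − 9.649375 = 0.525625
E[Z] = √0.525625 = 0.725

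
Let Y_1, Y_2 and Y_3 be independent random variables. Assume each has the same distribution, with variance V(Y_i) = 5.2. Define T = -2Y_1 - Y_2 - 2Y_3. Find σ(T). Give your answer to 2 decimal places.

By independence, V(T) = (-2)²V(Y_1) + (-1)²V(Y_2) + (-2)²V(Y_3)
= (-2)²·5.2 + (-1)²·5.2 + (-2)²·5.2 = 46.8
σ(T) = √46.8 ≈ 6.84

6.84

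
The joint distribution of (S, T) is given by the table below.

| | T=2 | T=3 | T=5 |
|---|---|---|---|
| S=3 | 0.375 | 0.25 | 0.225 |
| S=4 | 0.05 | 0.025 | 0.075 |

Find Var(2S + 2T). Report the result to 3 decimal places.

E[S] = 3.15,  E[T] = 3.175,  E[ST] = 10.075
Var(S) = 10.05 − (3.15)² = 0.1275;  Var(T) = 11.675 − (3.175)² = 1.594375
Cov(S,T) = 10.075 − (3.15)(3.175) = 0.07375
Var(2S + 2T) = (2)²·0.1275 + (2)²·1.594375 + 2·(2)·(2)·0.07375 = 7.4775

7.478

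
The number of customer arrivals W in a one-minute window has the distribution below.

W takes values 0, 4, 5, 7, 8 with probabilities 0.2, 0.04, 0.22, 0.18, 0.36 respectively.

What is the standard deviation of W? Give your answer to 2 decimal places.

E[W] = (0)(0.2) + (4)(0.04) + (5)(0.22) + (7)(0.18) + (8)(0.36) = 5.4
E[W²] = (0)²(0.2) + (4)²(0.04) + (5)²(0.22) + (7)²(0.18) + (8)²(0.36) = 38
var(W) = E[W²] − (E[W])² = 38 − (5.4)² = 8.84
sd(W) = √8.84 ≈ 2.97

2.97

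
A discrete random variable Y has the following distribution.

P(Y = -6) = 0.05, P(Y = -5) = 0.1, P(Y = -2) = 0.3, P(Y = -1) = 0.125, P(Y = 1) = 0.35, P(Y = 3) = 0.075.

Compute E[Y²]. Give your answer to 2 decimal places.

6.65

E[Y²] = (-6)²(0.05) + (-5)²(0.1) + (-2)²(0.3) + (-1)²(0.125) + (1)²(0.35) + (3)²(0.075) = 6.65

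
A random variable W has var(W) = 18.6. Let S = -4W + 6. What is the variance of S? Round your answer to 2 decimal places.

var(-4W + 6) = (-4)²·var(W) = 16·18.6 = 297.6

297.60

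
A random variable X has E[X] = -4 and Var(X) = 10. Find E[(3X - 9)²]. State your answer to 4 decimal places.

E[3X - 9] = 3·-4 − 9 = -21
Var(3X - 9) = (3)²·10 = 90
E[(3X - 9)²] = Var((3X - 9)) + (E[(3X - 9)])² = 90 + (-21)² = 531

531.0000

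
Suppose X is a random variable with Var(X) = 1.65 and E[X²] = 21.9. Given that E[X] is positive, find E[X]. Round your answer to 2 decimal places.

4.50

(E[X])² = E[X²] − Var(X) = 21.9 − 1.65 = 20.25
E[X] = √20.25 = 4.5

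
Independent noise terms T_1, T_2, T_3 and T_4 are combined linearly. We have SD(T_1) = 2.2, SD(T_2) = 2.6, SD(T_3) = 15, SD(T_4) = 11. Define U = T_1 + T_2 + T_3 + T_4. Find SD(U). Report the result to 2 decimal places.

18.91

Var(T_1) = 4.84, Var(T_2) = 6.76, Var(T_3) = 225, Var(T_4) = 121
By independence, Var(U) = (1)²Var(T_1) + (1)²Var(T_2) + (1)²Var(T_3) + (1)²Var(T_4)
= (1)²·4.84 + (1)²·6.76 + (1)²·225 + (1)²·121 = 357.6
SD(U) = √357.6 ≈ 18.91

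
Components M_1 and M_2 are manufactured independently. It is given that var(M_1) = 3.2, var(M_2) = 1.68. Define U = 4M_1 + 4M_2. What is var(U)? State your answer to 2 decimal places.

By independence, var(U) = (4)²var(M_1) + (4)²var(M_2)
= (4)²·3.2 + (4)²·1.68 = 78.08

78.08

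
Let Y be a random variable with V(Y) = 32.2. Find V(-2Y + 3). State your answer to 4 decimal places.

128.8000

V(-2Y + 3) = (-2)²·V(Y) = 4·32.2 = 128.8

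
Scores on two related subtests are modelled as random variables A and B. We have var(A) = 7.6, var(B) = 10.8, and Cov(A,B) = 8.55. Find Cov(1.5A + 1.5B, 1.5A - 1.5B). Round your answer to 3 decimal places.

Cov(1.5A + 1.5B, 1.5A - 1.5B) = (1.5)(1.5)var(A) + (1.5)(-1.5)var(B) + [(1.5)(-1.5) + (1.5)(1.5)]Cov(A,B)
= 2.25·7.6 + -2.25·10.8 + 0·8.55 = -7.2

-7.200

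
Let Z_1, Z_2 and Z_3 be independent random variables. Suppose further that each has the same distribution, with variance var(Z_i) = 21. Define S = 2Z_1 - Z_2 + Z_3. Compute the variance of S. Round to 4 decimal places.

By independence, var(S) = (2)²var(Z_1) + (-1)²var(Z_2) + (1)²var(Z_3)
= (2)²·21 + (-1)²·21 + (1)²·21 = 126

126.0000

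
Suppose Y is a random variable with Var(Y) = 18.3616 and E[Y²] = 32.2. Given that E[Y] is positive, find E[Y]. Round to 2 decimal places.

(E[Y])² = E[Y²] − Var(Y) = 32.2 − 18.3616 = 13.8384
E[Y] = √13.8384 = 3.72

3.72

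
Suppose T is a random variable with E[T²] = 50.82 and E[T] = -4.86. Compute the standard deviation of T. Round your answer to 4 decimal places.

Var(T) = 50.82 − (-4.86)² = 27.2004
sd(T) = √27.2004 ≈ 5.2154

5.2154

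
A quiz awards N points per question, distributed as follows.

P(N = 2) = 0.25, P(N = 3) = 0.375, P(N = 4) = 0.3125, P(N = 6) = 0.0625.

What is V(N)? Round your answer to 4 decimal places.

1.0625

E[N] = (2)(0.25) + (3)(0.375) + (4)(0.3125) + (6)(0.0625) = 3.25
E[N²] = (2)²(0.25) + (3)²(0.375) + (4)²(0.3125) + (6)²(0.0625) = 11.625
V(N) = E[N²] − (E[N])² = 11.625 − (3.25)² = 1.0625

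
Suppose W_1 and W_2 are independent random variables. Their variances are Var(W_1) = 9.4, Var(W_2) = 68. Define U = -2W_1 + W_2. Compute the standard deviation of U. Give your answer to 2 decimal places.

By independence, Var(U) = (-2)²Var(W_1) + (1)²Var(W_2)
= (-2)²·9.4 + (1)²·68 = 105.6
σ(U) = √105.6 ≈ 10.28

10.28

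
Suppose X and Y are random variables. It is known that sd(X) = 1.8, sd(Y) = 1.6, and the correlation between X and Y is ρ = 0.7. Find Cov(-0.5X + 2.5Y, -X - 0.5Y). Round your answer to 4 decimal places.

Var(X) = (1.8)² = 3.24;  Var(Y) = (1.6)² = 2.56
Cov(X,Y) = ρ·sd(X)·sd(Y) = 0.7·1.8·1.6 = 2.016
Cov(-0.5X + 2.5Y, -X - 0.5Y) = (-0.5)(-1)Var(X) + (2.5)(-0.5)Var(Y) + [(-0.5)(-0.5) + (2.5)(-1)]Cov(X,Y)
= 0.5·3.24 + -1.25·2.56 + -2.25·2.016 = -6.116

-6.1160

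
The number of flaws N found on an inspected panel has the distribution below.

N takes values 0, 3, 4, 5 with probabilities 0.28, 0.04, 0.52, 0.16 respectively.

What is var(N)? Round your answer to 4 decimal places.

3.6800

E[N] = (0)(0.28) + (3)(0.04) + (4)(0.52) + (5)(0.16) = 3
E[N²] = (0)²(0.28) + (3)²(0.04) + (4)²(0.52) + (5)²(0.16) = 12.68
var(N) = E[N²] − (E[N])² = 12.68 − (3)² = 3.68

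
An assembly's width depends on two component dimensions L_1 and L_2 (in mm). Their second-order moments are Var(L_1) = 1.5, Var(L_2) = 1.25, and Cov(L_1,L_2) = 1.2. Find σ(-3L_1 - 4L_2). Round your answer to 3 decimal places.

Var(-3L_1 - 4L_2) = (-3)²·Var(L_1) + (-4)²·Var(L_2) + 2·(-3)·(-4)·Cov(L_1,L_2)
= 9·1.5 + 16·1.25 + 24·1.2 = 62.3
σ(-3L_1 - 4L_2) = √62.3 ≈ 7.893

7.893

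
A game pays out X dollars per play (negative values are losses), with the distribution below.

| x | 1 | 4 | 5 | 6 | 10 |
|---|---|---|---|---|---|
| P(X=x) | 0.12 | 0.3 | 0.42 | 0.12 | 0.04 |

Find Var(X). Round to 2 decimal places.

3.13

E[X] = (1)(0.12) + (4)(0.3) + (5)(0.42) + (6)(0.12) + (10)(0.04) = 4.54
E[X²] = (1)²(0.12) + (4)²(0.3) + (5)²(0.42) + (6)²(0.12) + (10)²(0.04) = 23.74
Var(X) = E[X²] − (E[X])² = 23.74 − (4.54)² = 3.1284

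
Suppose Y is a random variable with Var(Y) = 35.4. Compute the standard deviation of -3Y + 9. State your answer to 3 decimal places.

17.849

Var(-3Y + 9) = (-3)²·35.4 = 318.6
SD(-3Y + 9) = √318.6 ≈ 17.849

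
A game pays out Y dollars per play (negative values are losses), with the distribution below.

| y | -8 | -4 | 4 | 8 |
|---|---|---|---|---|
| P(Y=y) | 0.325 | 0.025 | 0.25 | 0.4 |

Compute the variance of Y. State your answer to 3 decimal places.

48.550

E[Y] = (-8)(0.325) + (-4)(0.025) + (4)(0.25) + (8)(0.4) = 1.5
E[Y²] = (-8)²(0.325) + (-4)²(0.025) + (4)²(0.25) + (8)²(0.4) = 50.8
var(Y) = E[Y²] − (E[Y])² = 50.8 − (1.5)² = 48.55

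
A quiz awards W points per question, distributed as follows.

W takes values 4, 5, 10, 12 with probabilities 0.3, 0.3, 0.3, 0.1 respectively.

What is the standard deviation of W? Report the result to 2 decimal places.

3.01

E[W] = (4)(0.3) + (5)(0.3) + (10)(0.3) + (12)(0.1) = 6.9
E[W²] = (4)²(0.3) + (5)²(0.3) + (10)²(0.3) + (12)²(0.1) = 56.7
Var(W) = E[W²] − (E[W])² = 56.7 − (6.9)² = 9.09
SD(W) = √9.09 ≈ 3.01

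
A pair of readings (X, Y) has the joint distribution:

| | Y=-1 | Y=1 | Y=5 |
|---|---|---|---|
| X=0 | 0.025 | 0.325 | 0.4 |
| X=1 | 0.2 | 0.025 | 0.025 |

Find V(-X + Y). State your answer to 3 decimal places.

7.550

E[X] = 0.25,  E[Y] = 2.25,  E[XY] = -0.05
V(X) = 0.25 − (0.25)² = 0.1875;  V(Y) = 11.2 − (2.25)² = 6.1375
Cov(X,Y) = -0.05 − (0.25)(2.25) = -0.6125
V(-X + Y) = (-1)²·0.1875 + (1)²·6.1375 + 2·(-1)·(1)·-0.6125 = 7.55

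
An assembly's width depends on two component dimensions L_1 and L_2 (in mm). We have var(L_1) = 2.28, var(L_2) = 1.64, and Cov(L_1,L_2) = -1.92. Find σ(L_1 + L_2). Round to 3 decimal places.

var(L_1 + L_2) = (1)²·var(L_1) + (1)²·var(L_2) + 2·(1)·(1)·Cov(L_1,L_2)
= 1·2.28 + 1·1.64 + 2·-1.92 = 0.08
σ(L_1 + L_2) = √0.08 ≈ 0.283

0.283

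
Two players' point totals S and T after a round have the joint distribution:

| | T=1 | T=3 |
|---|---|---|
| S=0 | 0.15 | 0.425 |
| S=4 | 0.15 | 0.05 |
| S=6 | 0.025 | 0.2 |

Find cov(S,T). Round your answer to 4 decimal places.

E[S] = 2.15,  E[T] = 2.35
E[ST] = 4.95
cov(S,T) = E[ST] − E[S]E[T] = 4.95 − (2.15)(2.35) = -0.1025

-0.1025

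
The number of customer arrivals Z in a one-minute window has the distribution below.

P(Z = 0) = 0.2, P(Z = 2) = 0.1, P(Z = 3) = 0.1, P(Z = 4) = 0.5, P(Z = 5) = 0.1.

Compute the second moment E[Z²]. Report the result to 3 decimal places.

11.800

E[Z²] = (0)²(0.2) + (2)²(0.1) + (3)²(0.1) + (4)²(0.5) + (5)²(0.1) = 11.8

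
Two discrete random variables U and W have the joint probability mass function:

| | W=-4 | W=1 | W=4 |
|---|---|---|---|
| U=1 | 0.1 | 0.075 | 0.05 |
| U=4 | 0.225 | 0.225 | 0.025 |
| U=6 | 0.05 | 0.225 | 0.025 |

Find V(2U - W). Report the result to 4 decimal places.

18.3444

E[U] = 3.925,  E[W] = -0.575,  E[UW] = -1.675
V(U) = 18.625 − (3.925)² = 3.219375;  V(W) = 8.125 − (-0.575)² = 7.794375
cov(U,W) = -1.675 − (3.925)(-0.575) = 0.581875
V(2U - W) = (2)²·3.219375 + (-1)²·7.794375 + 2·(2)·(-1)·0.581875 = 18.344375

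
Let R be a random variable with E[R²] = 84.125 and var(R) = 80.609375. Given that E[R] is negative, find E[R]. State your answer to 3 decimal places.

(E[R])² = E[R²] − var(R) = 84.125 − 80.609375 = 3.515625
E[R] = −√3.515625 = -1.875

-1.875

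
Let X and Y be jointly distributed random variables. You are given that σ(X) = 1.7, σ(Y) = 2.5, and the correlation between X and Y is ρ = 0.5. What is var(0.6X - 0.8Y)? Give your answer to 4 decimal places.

var(X) = (1.7)² = 2.89;  var(Y) = (2.5)² = 6.25
cov(X,Y) = ρ·σ(X)·σ(Y) = 0.5·1.7·2.5 = 2.125
var(0.6X - 0.8Y) = (0.6)²·var(X) + (-0.8)²·var(Y) + 2·(0.6)·(-0.8)·cov(X,Y)
= 0.36·2.89 + 0.64·6.25 + -0.96·2.125 = 3.0004

3.0004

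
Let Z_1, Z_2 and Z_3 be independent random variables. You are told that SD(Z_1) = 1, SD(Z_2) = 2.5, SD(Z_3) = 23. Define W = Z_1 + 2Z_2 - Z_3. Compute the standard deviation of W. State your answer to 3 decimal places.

23.558

Var(Z_1) = 1, Var(Z_2) = 6.25, Var(Z_3) = 529
By independence, Var(W) = (1)²Var(Z_1) + (2)²Var(Z_2) + (-1)²Var(Z_3)
= (1)²·1 + (2)²·6.25 + (-1)²·529 = 555
SD(W) = √555 ≈ 23.558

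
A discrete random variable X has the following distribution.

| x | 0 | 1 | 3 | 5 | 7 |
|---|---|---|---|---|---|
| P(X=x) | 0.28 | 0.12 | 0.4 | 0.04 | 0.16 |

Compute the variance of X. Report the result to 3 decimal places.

E[X] = (0)(0.28) + (1)(0.12) + (3)(0.4) + (5)(0.04) + (7)(0.16) = 2.64
E[X²] = (0)²(0.28) + (1)²(0.12) + (3)²(0.4) + (5)²(0.04) + (7)²(0.16) = 12.56
Var(X) = E[X²] − (E[X])² = 12.56 − (2.64)² = 5.5904

5.590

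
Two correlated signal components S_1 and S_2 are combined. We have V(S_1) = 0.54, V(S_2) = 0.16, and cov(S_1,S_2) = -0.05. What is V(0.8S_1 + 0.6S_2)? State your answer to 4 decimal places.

V(0.8S_1 + 0.6S_2) = (0.8)²·V(S_1) + (0.6)²·V(S_2) + 2·(0.8)·(0.6)·cov(S_1,S_2)
= 0.64·0.54 + 0.36·0.16 + 0.96·-0.05 = 0.3552

0.3552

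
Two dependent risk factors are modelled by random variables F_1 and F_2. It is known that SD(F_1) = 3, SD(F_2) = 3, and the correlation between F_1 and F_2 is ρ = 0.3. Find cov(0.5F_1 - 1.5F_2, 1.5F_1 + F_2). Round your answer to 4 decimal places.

Var(F_1) = (3)² = 9;  Var(F_2) = (3)² = 9
cov(F_1,F_2) = ρ·SD(F_1)·SD(F_2) = 0.3·3·3 = 2.7
cov(0.5F_1 - 1.5F_2, 1.5F_1 + F_2) = (0.5)(1.5)Var(F_1) + (-1.5)(1)Var(F_2) + [(0.5)(1) + (-1.5)(1.5)]cov(F_1,F_2)
= 0.75·9 + -1.5·9 + -1.75·2.7 = -11.475

-11.4750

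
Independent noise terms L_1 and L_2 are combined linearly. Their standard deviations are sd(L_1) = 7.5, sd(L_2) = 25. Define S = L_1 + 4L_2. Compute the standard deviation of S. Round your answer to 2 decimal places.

var(L_1) = 56.25, var(L_2) = 625
By independence, var(S) = (1)²var(L_1) + (4)²var(L_2)
= (1)²·56.25 + (4)²·625 = 10056.25
sd(S) = √10056.25 ≈ 100.28

100.28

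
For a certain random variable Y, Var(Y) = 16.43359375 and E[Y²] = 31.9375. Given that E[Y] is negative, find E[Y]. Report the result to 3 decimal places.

(E[Y])² = E[Y²] − Var(Y) = 31.9375 − 16.43359375 = 15.50390625
E[Y] = −√15.50390625 = -3.9375

-3.938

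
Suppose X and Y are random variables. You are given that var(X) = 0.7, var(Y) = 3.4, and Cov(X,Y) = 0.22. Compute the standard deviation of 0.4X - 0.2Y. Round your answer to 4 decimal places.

0.4613

var(0.4X - 0.2Y) = (0.4)²·var(X) + (-0.2)²·var(Y) + 2·(0.4)·(-0.2)·Cov(X,Y)
= 0.16·0.7 + 0.04·3.4 + -0.16·0.22 = 0.2128
SD(0.4X - 0.2Y) = √0.2128 ≈ 0.4613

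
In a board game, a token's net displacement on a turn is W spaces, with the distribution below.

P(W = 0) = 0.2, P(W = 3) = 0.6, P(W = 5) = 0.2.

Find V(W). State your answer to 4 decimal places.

2.5600

E[W] = (0)(0.2) + (3)(0.6) + (5)(0.2) = 2.8
E[W²] = (0)²(0.2) + (3)²(0.6) + (5)²(0.2) = 10.4
V(W) = E[W²] − (E[W])² = 10.4 − (2.8)² = 2.56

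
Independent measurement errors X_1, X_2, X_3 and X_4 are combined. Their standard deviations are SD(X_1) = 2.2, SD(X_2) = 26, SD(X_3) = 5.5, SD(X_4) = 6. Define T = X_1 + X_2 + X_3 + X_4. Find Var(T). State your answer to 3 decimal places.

747.090

Var(X_1) = 4.84, Var(X_2) = 676, Var(X_3) = 30.25, Var(X_4) = 36
By independence, Var(T) = (1)²Var(X_1) + (1)²Var(X_2) + (1)²Var(X_3) + (1)²Var(X_4)
= (1)²·4.84 + (1)²·676 + (1)²·30.25 + (1)²·36 = 747.09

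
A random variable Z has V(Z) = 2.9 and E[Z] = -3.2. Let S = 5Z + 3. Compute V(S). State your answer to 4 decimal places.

V(5Z + 3) = (5)²·V(Z) = 25·2.9 = 72.5

72.5000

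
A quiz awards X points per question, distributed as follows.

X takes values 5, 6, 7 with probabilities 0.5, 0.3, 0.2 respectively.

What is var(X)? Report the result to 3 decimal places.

E[X] = (5)(0.5) + (6)(0.3) + (7)(0.2) = 5.7
E[X²] = (5)²(0.5) + (6)²(0.3) + (7)²(0.2) = 33.1
var(X) = E[X²] − (E[X])² = 33.1 − (5.7)² = 0.61

0.610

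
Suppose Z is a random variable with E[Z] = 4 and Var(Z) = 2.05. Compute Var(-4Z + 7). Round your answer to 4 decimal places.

Var(-4Z + 7) = (-4)²·Var(Z) = 16·2.05 = 32.8

32.8000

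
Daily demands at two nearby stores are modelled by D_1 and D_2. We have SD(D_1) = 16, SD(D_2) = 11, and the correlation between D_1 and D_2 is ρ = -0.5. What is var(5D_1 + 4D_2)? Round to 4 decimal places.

4816.0000

var(D_1) = (16)² = 256;  var(D_2) = (11)² = 121
cov(D_1,D_2) = ρ·SD(D_1)·SD(D_2) = -0.5·16·11 = -88
var(5D_1 + 4D_2) = (5)²·var(D_1) + (4)²·var(D_2) + 2·(5)·(4)·cov(D_1,D_2)
= 25·256 + 16·121 + 40·-88 = 4816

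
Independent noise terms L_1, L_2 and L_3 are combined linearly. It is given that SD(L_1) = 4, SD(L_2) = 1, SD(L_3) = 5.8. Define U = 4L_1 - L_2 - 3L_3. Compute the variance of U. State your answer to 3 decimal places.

559.760

var(L_1) = 16, var(L_2) = 1, var(L_3) = 33.64
By independence, var(U) = (4)²var(L_1) + (-1)²var(L_2) + (-3)²var(L_3)
= (4)²·16 + (-1)²·1 + (-3)²·33.64 = 559.76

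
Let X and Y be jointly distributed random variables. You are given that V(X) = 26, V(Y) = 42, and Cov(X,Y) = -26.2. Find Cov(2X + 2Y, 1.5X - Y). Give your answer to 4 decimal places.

-32.2000

Cov(2X + 2Y, 1.5X - Y) = (2)(1.5)V(X) + (2)(-1)V(Y) + [(2)(-1) + (2)(1.5)]Cov(X,Y)
= 3·26 + -2·42 + 1·-26.2 = -32.2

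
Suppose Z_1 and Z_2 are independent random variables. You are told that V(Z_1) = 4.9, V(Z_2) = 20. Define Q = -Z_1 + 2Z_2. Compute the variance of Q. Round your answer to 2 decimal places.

By independence, V(Q) = (-1)²V(Z_1) + (2)²V(Z_2)
= (-1)²·4.9 + (2)²·20 = 84.9

84.90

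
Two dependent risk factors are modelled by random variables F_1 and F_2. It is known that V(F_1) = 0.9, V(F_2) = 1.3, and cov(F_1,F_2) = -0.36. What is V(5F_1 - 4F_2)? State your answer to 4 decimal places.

V(5F_1 - 4F_2) = (5)²·V(F_1) + (-4)²·V(F_2) + 2·(5)·(-4)·cov(F_1,F_2)
= 25·0.9 + 16·1.3 + -40·-0.36 = 57.7

57.7000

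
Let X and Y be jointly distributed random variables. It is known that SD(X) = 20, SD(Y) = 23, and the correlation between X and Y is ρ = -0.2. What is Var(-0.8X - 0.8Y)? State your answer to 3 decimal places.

Var(X) = (20)² = 400;  Var(Y) = (23)² = 529
cov(X,Y) = ρ·SD(X)·SD(Y) = -0.2·20·23 = -92
Var(-0.8X - 0.8Y) = (-0.8)²·Var(X) + (-0.8)²·Var(Y) + 2·(-0.8)·(-0.8)·cov(X,Y)
= 0.64·400 + 0.64·529 + 1.28·-92 = 476.8

476.800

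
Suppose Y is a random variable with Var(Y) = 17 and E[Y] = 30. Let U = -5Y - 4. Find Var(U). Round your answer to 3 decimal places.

Var(-5Y - 4) = (-5)²·Var(Y) = 25·17 = 425

425.000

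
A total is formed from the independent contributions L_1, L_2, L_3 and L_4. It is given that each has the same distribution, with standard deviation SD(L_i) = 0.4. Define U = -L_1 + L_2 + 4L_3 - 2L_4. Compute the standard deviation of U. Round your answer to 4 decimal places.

var(L_i) = (0.4)² = 0.16
By independence, var(U) = (-1)²var(L_1) + (1)²var(L_2) + (4)²var(L_3) + (-2)²var(L_4)
= (-1)²·0.16 + (1)²·0.16 + (4)²·0.16 + (-2)²·0.16 = 3.52
SD(U) = √3.52 ≈ 1.8762

1.8762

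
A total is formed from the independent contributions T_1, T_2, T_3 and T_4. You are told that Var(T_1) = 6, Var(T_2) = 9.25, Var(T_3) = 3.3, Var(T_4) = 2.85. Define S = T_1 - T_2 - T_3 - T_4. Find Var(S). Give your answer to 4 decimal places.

By independence, Var(S) = (1)²Var(T_1) + (-1)²Var(T_2) + (-1)²Var(T_3) + (-1)²Var(T_4)
= (1)²·6 + (-1)²·9.25 + (-1)²·3.3 + (-1)²·2.85 = 21.4

21.4000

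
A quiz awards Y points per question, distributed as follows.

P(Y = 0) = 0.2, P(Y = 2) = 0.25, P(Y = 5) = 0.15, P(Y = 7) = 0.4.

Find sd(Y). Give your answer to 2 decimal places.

2.82

E[Y] = (0)(0.2) + (2)(0.25) + (5)(0.15) + (7)(0.4) = 4.05
E[Y²] = (0)²(0.2) + (2)²(0.25) + (5)²(0.15) + (7)²(0.4) = 24.35
var(Y) = E[Y²] − (E[Y])² = 24.35 − (4.05)² = 7.9475
sd(Y) = √7.9475 ≈ 2.82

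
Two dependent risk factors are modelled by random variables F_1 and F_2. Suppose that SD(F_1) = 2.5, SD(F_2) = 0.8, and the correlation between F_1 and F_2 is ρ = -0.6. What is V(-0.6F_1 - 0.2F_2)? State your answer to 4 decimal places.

1.9876

V(F_1) = (2.5)² = 6.25;  V(F_2) = (0.8)² = 0.64
Cov(F_1,F_2) = ρ·SD(F_1)·SD(F_2) = -0.6·2.5·0.8 = -1.2
V(-0.6F_1 - 0.2F_2) = (-0.6)²·V(F_1) + (-0.2)²·V(F_2) + 2·(-0.6)·(-0.2)·Cov(F_1,F_2)
= 0.36·6.25 + 0.04·0.64 + 0.24·-1.2 = 1.9876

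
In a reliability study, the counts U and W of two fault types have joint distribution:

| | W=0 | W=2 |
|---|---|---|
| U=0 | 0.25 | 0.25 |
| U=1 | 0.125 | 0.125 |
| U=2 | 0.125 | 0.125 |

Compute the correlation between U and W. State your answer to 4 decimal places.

0.0000

E[U] = 0.75,  E[W] = 1
E[UW] = 0.75
Cov(U,W) = E[UW] − E[U]E[W] = 0.75 − (0.75)(1) = 0
V(U) = 0.6875,  V(W) = 1
ρ = 0 / √(0.6875·1) ≈ 0.0000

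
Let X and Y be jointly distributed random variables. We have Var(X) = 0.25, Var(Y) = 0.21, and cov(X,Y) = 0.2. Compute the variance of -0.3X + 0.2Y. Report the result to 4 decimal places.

Var(-0.3X + 0.2Y) = (-0.3)²·Var(X) + (0.2)²·Var(Y) + 2·(-0.3)·(0.2)·cov(X,Y)
= 0.09·0.25 + 0.04·0.21 + -0.12·0.2 = 0.0069

0.0069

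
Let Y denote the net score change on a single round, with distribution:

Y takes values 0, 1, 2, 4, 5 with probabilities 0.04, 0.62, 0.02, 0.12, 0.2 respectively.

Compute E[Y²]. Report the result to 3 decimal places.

E[Y²] = (0)²(0.04) + (1)²(0.62) + (2)²(0.02) + (4)²(0.12) + (5)²(0.2) = 7.62

7.620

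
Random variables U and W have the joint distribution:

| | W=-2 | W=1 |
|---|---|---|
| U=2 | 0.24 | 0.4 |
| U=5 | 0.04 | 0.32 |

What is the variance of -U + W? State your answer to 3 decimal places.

E[U] = 3.08,  E[W] = 0.16,  E[UW] = 1.04
Var(U) = 11.56 − (3.08)² = 2.0736;  Var(W) = 1.84 − (0.16)² = 1.8144
Cov(U,W) = 1.04 − (3.08)(0.16) = 0.5472
Var(-U + W) = (-1)²·2.0736 + (1)²·1.8144 + 2·(-1)·(1)·0.5472 = 2.7936

2.794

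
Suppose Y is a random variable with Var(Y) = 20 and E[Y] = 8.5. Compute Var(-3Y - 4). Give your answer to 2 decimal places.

Var(-3Y - 4) = (-3)²·Var(Y) = 9·20 = 180

180.00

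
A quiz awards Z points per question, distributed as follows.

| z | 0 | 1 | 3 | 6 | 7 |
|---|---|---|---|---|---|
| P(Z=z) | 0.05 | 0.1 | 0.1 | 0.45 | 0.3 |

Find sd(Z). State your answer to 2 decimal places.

E[Z] = (0)(0.05) + (1)(0.1) + (3)(0.1) + (6)(0.45) + (7)(0.3) = 5.2
E[Z²] = (0)²(0.05) + (1)²(0.1) + (3)²(0.1) + (6)²(0.45) + (7)²(0.3) = 31.9
Var(Z) = E[Z²] − (E[Z])² = 31.9 − (5.2)² = 4.86
sd(Z) = √4.86 ≈ 2.20

2.20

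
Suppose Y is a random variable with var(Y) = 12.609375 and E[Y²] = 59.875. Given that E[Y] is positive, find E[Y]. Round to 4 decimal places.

(E[Y])² = E[Y²] − var(Y) = 59.875 − 12.609375 = 47.265625
E[Y] = √47.265625 = 6.875

6.8750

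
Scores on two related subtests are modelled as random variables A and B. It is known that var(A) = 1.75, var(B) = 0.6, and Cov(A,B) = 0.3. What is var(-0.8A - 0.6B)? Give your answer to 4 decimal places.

1.6240

var(-0.8A - 0.6B) = (-0.8)²·var(A) + (-0.6)²·var(B) + 2·(-0.8)·(-0.6)·Cov(A,B)
= 0.64·1.75 + 0.36·0.6 + 0.96·0.3 = 1.624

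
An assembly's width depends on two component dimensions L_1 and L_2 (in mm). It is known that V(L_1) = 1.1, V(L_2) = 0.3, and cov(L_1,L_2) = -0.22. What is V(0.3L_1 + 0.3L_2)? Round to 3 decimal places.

V(0.3L_1 + 0.3L_2) = (0.3)²·V(L_1) + (0.3)²·V(L_2) + 2·(0.3)·(0.3)·cov(L_1,L_2)
= 0.09·1.1 + 0.09·0.3 + 0.18·-0.22 = 0.0864

0.086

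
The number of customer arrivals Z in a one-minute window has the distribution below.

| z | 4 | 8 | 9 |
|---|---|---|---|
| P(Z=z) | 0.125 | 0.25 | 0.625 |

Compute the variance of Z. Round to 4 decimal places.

2.6094

E[Z] = (4)(0.125) + (8)(0.25) + (9)(0.625) = 8.125
E[Z²] = (4)²(0.125) + (8)²(0.25) + (9)²(0.625) = 68.625
Var(Z) = E[Z²] − (E[Z])² = 68.625 − (8.125)² = 2.609375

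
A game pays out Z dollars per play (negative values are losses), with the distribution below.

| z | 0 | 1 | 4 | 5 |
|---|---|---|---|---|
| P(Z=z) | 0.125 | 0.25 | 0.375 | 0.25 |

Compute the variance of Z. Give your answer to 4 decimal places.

E[Z] = (0)(0.125) + (1)(0.25) + (4)(0.375) + (5)(0.25) = 3
E[Z²] = (0)²(0.125) + (1)²(0.25) + (4)²(0.375) + (5)²(0.25) = 12.5
V(Z) = E[Z²] − (E[Z])² = 12.5 − (3)² = 3.5

3.5000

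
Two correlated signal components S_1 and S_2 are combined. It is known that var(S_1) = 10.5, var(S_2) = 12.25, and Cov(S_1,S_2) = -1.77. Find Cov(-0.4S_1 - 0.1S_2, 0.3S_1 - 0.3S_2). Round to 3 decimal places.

Cov(-0.4S_1 - 0.1S_2, 0.3S_1 - 0.3S_2) = (-0.4)(0.3)var(S_1) + (-0.1)(-0.3)var(S_2) + [(-0.4)(-0.3) + (-0.1)(0.3)]Cov(S_1,S_2)
= -0.12·10.5 + 0.03·12.25 + 0.09·-1.77 = -1.0518

-1.052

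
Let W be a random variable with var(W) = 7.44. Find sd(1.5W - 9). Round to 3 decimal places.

var(1.5W - 9) = (1.5)²·7.44 = 16.74
sd(1.5W - 9) = √16.74 ≈ 4.091

4.091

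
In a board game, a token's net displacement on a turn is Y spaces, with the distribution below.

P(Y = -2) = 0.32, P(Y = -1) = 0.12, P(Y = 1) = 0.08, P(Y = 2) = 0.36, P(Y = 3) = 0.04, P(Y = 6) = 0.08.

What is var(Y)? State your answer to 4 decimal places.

E[Y] = (-2)(0.32) + (-1)(0.12) + (1)(0.08) + (2)(0.36) + (3)(0.04) + (6)(0.08) = 0.64
E[Y²] = (-2)²(0.32) + (-1)²(0.12) + (1)²(0.08) + (2)²(0.36) + (3)²(0.04) + (6)²(0.08) = 6.16
var(Y) = E[Y²] − (E[Y])² = 6.16 − (0.64)² = 5.7504

5.7504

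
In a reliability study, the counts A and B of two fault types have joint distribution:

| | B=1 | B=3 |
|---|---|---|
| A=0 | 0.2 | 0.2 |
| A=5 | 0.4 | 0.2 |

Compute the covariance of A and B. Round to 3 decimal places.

E[A] = 3,  E[B] = 1.8
E[AB] = 5
Cov(A,B) = E[AB] − E[A]E[B] = 5 − (3)(1.8) = -0.4

-0.400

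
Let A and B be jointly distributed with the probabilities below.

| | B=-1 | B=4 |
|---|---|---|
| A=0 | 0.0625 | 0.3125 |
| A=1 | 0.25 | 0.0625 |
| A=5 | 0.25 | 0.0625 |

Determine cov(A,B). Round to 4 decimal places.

-2.2266

E[A] = 1.875,  E[B] = 1.1875
E[AB] = 0
cov(A,B) = E[AB] − E[A]E[B] = 0 − (1.875)(1.1875) = -2.2265625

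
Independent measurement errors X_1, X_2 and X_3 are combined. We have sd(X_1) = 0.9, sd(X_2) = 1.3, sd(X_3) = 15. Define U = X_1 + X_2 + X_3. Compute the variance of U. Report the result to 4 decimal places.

Var(X_1) = 0.81, Var(X_2) = 1.69, Var(X_3) = 225
By independence, Var(U) = (1)²Var(X_1) + (1)²Var(X_2) + (1)²Var(X_3)
= (1)²·0.81 + (1)²·1.69 + (1)²·225 = 227.5

227.5000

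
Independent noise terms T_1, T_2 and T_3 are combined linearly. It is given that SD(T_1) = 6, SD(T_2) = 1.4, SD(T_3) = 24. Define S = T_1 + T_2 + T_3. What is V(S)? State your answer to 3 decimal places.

V(T_1) = 36, V(T_2) = 1.96, V(T_3) = 576
By independence, V(S) = (1)²V(T_1) + (1)²V(T_2) + (1)²V(T_3)
= (1)²·36 + (1)²·1.96 + (1)²·576 = 613.96

613.960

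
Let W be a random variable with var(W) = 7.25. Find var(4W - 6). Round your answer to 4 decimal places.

116.0000

var(4W - 6) = (4)²·var(W) = 16·7.25 = 116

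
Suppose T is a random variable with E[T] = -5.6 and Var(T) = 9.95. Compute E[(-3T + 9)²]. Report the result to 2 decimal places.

755.19

E[-3T + 9] = -3·-5.6 + 9 = 25.8
Var(-3T + 9) = (-3)²·9.95 = 89.55
E[(-3T + 9)²] = Var((-3T + 9)) + (E[(-3T + 9)])² = 89.55 + (25.8)² = 755.19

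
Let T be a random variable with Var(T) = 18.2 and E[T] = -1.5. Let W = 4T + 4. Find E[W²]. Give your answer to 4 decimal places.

E[4T + 4] = 4·-1.5 + 4 = -2
Var(4T + 4) = (4)²·18.2 = 291.2
E[W²] = Var(W) + (E[W])² = 291.2 + (-2)² = 295.2

295.2000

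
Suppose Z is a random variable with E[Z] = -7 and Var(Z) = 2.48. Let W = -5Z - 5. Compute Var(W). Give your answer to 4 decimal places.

62.0000

Var(-5Z - 5) = (-5)²·Var(Z) = 25·2.48 = 62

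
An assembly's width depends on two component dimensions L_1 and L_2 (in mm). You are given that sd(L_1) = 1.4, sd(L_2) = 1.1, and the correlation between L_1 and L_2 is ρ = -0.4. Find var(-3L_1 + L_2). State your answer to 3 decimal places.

22.546

var(L_1) = (1.4)² = 1.96;  var(L_2) = (1.1)² = 1.21
Cov(L_1,L_2) = ρ·sd(L_1)·sd(L_2) = -0.4·1.4·1.1 = -0.616
var(-3L_1 + L_2) = (-3)²·var(L_1) + (1)²·var(L_2) + 2·(-3)·(1)·Cov(L_1,L_2)
= 9·1.96 + 1·1.21 + -6·-0.616 = 22.546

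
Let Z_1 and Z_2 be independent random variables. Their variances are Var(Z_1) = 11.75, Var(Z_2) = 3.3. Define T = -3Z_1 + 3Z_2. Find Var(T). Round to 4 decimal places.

135.4500

By independence, Var(T) = (-3)²Var(Z_1) + (3)²Var(Z_2)
= (-3)²·11.75 + (3)²·3.3 = 135.45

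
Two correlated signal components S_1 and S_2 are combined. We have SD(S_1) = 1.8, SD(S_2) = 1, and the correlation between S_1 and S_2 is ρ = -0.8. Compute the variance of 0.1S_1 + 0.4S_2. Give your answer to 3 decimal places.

0.077

var(S_1) = (1.8)² = 3.24;  var(S_2) = (1)² = 1
Cov(S_1,S_2) = ρ·SD(S_1)·SD(S_2) = -0.8·1.8·1 = -1.44
var(0.1S_1 + 0.4S_2) = (0.1)²·var(S_1) + (0.4)²·var(S_2) + 2·(0.1)·(0.4)·Cov(S_1,S_2)
= 0.01·3.24 + 0.16·1 + 0.08·-1.44 = 0.0772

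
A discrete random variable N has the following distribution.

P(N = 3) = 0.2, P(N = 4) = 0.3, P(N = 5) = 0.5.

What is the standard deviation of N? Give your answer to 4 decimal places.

0.7810

E[N] = (3)(0.2) + (4)(0.3) + (5)(0.5) = 4.3
E[N²] = (3)²(0.2) + (4)²(0.3) + (5)²(0.5) = 19.1
Var(N) = E[N²] − (E[N])² = 19.1 − (4.3)² = 0.61
SD(N) = √0.61 ≈ 0.7810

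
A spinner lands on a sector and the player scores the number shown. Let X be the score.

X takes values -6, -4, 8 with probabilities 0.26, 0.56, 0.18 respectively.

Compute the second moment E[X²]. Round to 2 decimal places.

E[X²] = (-6)²(0.26) + (-4)²(0.56) + (8)²(0.18) = 29.84

29.84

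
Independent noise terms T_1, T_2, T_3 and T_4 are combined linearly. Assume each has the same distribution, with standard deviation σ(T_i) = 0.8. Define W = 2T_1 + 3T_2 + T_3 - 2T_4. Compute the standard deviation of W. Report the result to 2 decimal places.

3.39

V(T_i) = (0.8)² = 0.64
By independence, V(W) = (2)²V(T_1) + (3)²V(T_2) + (1)²V(T_3) + (-2)²V(T_4)
= (2)²·0.64 + (3)²·0.64 + (1)²·0.64 + (-2)²·0.64 = 11.52
σ(W) = √11.52 ≈ 3.39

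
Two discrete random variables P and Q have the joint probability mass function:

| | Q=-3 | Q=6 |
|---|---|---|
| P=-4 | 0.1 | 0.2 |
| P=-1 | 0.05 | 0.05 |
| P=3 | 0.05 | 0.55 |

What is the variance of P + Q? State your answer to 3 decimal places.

E[P] = 0.5,  E[Q] = 4.2,  E[PQ] = 5.7
Var(P) = 10.3 − (0.5)² = 10.05;  Var(Q) = 30.6 − (4.2)² = 12.96
cov(P,Q) = 5.7 − (0.5)(4.2) = 3.6
Var(P + Q) = (1)²·10.05 + (1)²·12.96 + 2·(1)·(1)·3.6 = 30.21

30.210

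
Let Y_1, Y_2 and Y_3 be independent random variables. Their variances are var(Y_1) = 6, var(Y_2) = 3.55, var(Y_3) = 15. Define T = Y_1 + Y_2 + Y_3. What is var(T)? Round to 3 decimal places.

24.550

By independence, var(T) = (1)²var(Y_1) + (1)²var(Y_2) + (1)²var(Y_3)
= (1)²·6 + (1)²·3.55 + (1)²·15 = 24.55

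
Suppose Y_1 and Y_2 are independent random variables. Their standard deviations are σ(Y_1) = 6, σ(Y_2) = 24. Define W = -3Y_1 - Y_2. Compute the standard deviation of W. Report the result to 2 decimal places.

V(Y_1) = 36, V(Y_2) = 576
By independence, V(W) = (-3)²V(Y_1) + (-1)²V(Y_2)
= (-3)²·36 + (-1)²·576 = 900
σ(W) = √900 ≈ 30.00

30.00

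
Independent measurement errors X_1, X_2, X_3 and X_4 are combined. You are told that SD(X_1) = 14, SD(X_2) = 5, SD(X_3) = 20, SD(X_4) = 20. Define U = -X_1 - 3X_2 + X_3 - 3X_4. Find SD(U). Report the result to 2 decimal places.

var(X_1) = 196, var(X_2) = 25, var(X_3) = 400, var(X_4) = 400
By independence, var(U) = (-1)²var(X_1) + (-3)²var(X_2) + (1)²var(X_3) + (-3)²var(X_4)
= (-1)²·196 + (-3)²·25 + (1)²·400 + (-3)²·400 = 4421
SD(U) = √4421 ≈ 66.49

66.49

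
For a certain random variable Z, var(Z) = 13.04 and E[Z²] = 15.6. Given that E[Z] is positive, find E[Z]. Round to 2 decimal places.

(E[Z])² = E[Z²] − var(Z) = 15.6 − 13.04 = 2.56
E[Z] = √2.56 = 1.6

1.60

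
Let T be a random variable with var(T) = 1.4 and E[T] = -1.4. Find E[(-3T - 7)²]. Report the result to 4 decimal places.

20.4400

E[-3T - 7] = -3·-1.4 − 7 = -2.8
var(-3T - 7) = (-3)²·1.4 = 12.6
E[(-3T - 7)²] = var((-3T - 7)) + (E[(-3T - 7)])² = 12.6 + (-2.8)² = 20.44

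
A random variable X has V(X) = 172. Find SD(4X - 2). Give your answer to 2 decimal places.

52.46

V(4X - 2) = (4)²·172 = 2752
SD(4X - 2) = √2752 ≈ 52.46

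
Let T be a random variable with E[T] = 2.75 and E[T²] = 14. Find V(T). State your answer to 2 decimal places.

6.44

V(T) = 14 − (2.75)² = 6.4375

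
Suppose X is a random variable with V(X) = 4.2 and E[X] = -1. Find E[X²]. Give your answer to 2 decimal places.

5.20

E[X²] = V(X) + (E[X])² = 4.2 + (-1)² = 5.2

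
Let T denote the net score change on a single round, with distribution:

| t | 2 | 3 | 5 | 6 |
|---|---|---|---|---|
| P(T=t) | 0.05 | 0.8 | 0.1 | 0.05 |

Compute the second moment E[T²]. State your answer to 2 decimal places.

11.70

E[T²] = (2)²(0.05) + (3)²(0.8) + (5)²(0.1) + (6)²(0.05) = 11.7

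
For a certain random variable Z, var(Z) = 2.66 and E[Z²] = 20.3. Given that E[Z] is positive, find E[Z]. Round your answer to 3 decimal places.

4.200

(E[Z])² = E[Z²] − var(Z) = 20.3 − 2.66 = 17.64
E[Z] = √17.64 = 4.2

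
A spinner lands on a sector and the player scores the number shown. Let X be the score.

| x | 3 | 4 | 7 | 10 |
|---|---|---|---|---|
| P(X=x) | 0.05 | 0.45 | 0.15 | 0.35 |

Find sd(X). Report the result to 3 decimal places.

2.784

E[X] = (3)(0.05) + (4)(0.45) + (7)(0.15) + (10)(0.35) = 6.5
E[X²] = (3)²(0.05) + (4)²(0.45) + (7)²(0.15) + (10)²(0.35) = 50
Var(X) = E[X²] − (E[X])² = 50 − (6.5)² = 7.75
sd(X) = √7.75 ≈ 2.784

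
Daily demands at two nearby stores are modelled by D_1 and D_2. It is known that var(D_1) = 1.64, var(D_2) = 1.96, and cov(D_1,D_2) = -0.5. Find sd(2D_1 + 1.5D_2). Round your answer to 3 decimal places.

2.823

var(2D_1 + 1.5D_2) = (2)²·var(D_1) + (1.5)²·var(D_2) + 2·(2)·(1.5)·cov(D_1,D_2)
= 4·1.64 + 2.25·1.96 + 6·-0.5 = 7.97
sd(2D_1 + 1.5D_2) = √7.97 ≈ 2.823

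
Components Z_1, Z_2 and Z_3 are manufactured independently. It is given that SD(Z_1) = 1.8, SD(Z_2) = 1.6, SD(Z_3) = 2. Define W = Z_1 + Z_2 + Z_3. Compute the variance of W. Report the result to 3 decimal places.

9.800

Var(Z_1) = 3.24, Var(Z_2) = 2.56, Var(Z_3) = 4
By independence, Var(W) = (1)²Var(Z_1) + (1)²Var(Z_2) + (1)²Var(Z_3)
= (1)²·3.24 + (1)²·2.56 + (1)²·4 = 9.8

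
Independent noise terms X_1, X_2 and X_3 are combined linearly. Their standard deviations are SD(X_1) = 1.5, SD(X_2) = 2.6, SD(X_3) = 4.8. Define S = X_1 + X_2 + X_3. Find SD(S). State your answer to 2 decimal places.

Var(X_1) = 2.25, Var(X_2) = 6.76, Var(X_3) = 23.04
By independence, Var(S) = (1)²Var(X_1) + (1)²Var(X_2) + (1)²Var(X_3)
= (1)²·2.25 + (1)²·6.76 + (1)²·23.04 = 32.05
SD(S) = √32.05 ≈ 5.66

5.66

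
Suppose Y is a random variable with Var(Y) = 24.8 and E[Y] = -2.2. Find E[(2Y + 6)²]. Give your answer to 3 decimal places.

E[2Y + 6] = 2·-2.2 + 6 = 1.6
Var(2Y + 6) = (2)²·24.8 = 99.2
E[(2Y + 6)²] = Var((2Y + 6)) + (E[(2Y + 6)])² = 99.2 + (1.6)² = 101.76

101.760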